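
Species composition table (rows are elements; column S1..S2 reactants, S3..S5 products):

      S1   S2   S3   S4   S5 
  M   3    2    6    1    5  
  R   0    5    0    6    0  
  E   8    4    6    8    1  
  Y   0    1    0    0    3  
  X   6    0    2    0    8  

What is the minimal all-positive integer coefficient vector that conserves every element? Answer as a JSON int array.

M: 3·3+6·2 = 21 | 1·6+5·1+2·5 = 21
R: 3·0+6·5 = 30 | 1·0+5·6+2·0 = 30
E: 3·8+6·4 = 48 | 1·6+5·8+2·1 = 48
Y: 3·0+6·1 = 6 | 1·0+5·0+2·3 = 6
X: 3·6+6·0 = 18 | 1·2+5·0+2·8 = 18
gcd(3,6,1,5,2) = 1

Coefficients: [3, 6, 1, 5, 2]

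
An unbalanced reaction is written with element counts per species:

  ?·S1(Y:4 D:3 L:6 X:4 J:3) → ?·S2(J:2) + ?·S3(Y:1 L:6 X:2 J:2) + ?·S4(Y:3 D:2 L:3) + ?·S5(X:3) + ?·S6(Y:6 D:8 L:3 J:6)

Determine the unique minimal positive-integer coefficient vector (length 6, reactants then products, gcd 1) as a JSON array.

Coefficients: [6, 3, 3, 5, 6, 1]

Y: 6·4 = 24 | 3·0+3·1+5·3+6·0+1·6 = 24
D: 6·3 = 18 | 3·0+3·0+5·2+6·0+1·8 = 18
L: 6·6 = 36 | 3·0+3·6+5·3+6·0+1·3 = 36
X: 6·4 = 24 | 3·0+3·2+5·0+6·3+1·0 = 24
J: 6·3 = 18 | 3·2+3·2+5·0+6·0+1·6 = 18
gcd(6,3,3,5,6,1) = 1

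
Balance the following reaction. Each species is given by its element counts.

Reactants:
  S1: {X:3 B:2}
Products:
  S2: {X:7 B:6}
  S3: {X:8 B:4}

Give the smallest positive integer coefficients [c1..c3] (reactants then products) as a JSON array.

Coefficients: [5, 1, 1]

X: 5·3 = 15 | 1·7+1·8 = 15
B: 5·2 = 10 | 1·6+1·4 = 10
gcd(5,1,1) = 1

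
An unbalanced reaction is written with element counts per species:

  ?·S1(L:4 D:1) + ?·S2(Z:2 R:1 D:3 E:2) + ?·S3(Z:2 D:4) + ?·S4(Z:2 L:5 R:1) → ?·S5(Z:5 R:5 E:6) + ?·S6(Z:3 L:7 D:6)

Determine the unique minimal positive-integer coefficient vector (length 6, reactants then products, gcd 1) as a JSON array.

Coefficients: [2, 6, 1, 4, 2, 4]

Z: 2·0+6·2+1·2+4·2 = 22 | 2·5+4·3 = 22
L: 2·4+6·0+1·0+4·5 = 28 | 2·0+4·7 = 28
R: 2·0+6·1+1·0+4·1 = 10 | 2·5+4·0 = 10
D: 2·1+6·3+1·4+4·0 = 24 | 2·0+4·6 = 24
E: 2·0+6·2+1·0+4·0 = 12 | 2·6+4·0 = 12
gcd(2,6,1,4,2,4) = 1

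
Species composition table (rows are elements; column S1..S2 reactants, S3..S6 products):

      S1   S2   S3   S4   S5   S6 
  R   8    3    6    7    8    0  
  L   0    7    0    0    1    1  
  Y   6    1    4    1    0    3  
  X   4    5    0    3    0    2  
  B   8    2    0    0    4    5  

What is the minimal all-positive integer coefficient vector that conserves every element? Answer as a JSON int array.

Coefficients: [4, 1, 1, 3, 1, 6]

R: 4·8+1·3 = 35 | 1·6+3·7+1·8+6·0 = 35
L: 4·0+1·7 = 7 | 1·0+3·0+1·1+6·1 = 7
Y: 4·6+1·1 = 25 | 1·4+3·1+1·0+6·3 = 25
X: 4·4+1·5 = 21 | 1·0+3·3+1·0+6·2 = 21
B: 4·8+1·2 = 34 | 1·0+3·0+1·4+6·5 = 34
gcd(4,1,1,3,1,6) = 1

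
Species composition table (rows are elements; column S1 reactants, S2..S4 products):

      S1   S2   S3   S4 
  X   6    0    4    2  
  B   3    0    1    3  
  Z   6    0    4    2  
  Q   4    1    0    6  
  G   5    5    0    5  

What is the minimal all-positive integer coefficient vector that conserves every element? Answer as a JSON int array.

X: 5·6 = 30 | 2·0+6·4+3·2 = 30
B: 5·3 = 15 | 2·0+6·1+3·3 = 15
Z: 5·6 = 30 | 2·0+6·4+3·2 = 30
Q: 5·4 = 20 | 2·1+6·0+3·6 = 20
G: 5·5 = 25 | 2·5+6·0+3·5 = 25
gcd(5,2,6,3) = 1

Coefficients: [5, 2, 6, 3]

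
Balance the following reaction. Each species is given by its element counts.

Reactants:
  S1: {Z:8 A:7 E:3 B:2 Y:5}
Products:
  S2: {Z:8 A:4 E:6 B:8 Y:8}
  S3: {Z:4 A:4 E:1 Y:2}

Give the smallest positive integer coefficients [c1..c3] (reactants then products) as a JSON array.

Coefficients: [4, 1, 6]

Z: 4·8 = 32 | 1·8+6·4 = 32
A: 4·7 = 28 | 1·4+6·4 = 28
E: 4·3 = 12 | 1·6+6·1 = 12
B: 4·2 = 8 | 1·8+6·0 = 8
Y: 4·5 = 20 | 1·8+6·2 = 20
gcd(4,1,6) = 1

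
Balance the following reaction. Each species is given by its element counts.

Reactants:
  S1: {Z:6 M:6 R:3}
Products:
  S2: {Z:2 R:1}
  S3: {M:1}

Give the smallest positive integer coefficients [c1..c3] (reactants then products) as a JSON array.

Z: 1·6 = 6 | 3·2+6·0 = 6
M: 1·6 = 6 | 3·0+6·1 = 6
R: 1·3 = 3 | 3·1+6·0 = 3
gcd(1,3,6) = 1

Coefficients: [1, 3, 6]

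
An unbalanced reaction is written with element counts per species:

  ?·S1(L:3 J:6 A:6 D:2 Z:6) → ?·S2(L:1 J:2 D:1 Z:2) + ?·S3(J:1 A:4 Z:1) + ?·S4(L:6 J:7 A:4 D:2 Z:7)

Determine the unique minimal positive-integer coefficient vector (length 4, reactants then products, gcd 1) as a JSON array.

Coefficients: [4, 6, 5, 1]

L: 4·3 = 12 | 6·1+5·0+1·6 = 12
J: 4·6 = 24 | 6·2+5·1+1·7 = 24
A: 4·6 = 24 | 6·0+5·4+1·4 = 24
D: 4·2 = 8 | 6·1+5·0+1·2 = 8
Z: 4·6 = 24 | 6·2+5·1+1·7 = 24
gcd(4,6,5,1) = 1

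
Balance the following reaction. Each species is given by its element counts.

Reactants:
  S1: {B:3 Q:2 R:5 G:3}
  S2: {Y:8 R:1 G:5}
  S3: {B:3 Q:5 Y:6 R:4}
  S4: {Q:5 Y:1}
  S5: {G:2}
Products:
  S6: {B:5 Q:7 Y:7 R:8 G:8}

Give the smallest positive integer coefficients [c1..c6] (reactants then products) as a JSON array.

Coefficients: [3, 1, 2, 1, 5, 3]

B: 3·3+1·0+2·3+1·0+5·0 = 15 | 3·5 = 15
Q: 3·2+1·0+2·5+1·5+5·0 = 21 | 3·7 = 21
Y: 3·0+1·8+2·6+1·1+5·0 = 21 | 3·7 = 21
R: 3·5+1·1+2·4+1·0+5·0 = 24 | 3·8 = 24
G: 3·3+1·5+2·0+1·0+5·2 = 24 | 3·8 = 24
gcd(3,1,2,1,5,3) = 1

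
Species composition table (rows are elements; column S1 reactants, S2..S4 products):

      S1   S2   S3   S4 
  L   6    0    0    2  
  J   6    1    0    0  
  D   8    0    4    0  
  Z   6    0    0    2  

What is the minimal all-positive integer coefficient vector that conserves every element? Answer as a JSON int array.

L: 1·6 = 6 | 6·0+2·0+3·2 = 6
J: 1·6 = 6 | 6·1+2·0+3·0 = 6
D: 1·8 = 8 | 6·0+2·4+3·0 = 8
Z: 1·6 = 6 | 6·0+2·0+3·2 = 6
gcd(1,6,2,3) = 1

Coefficients: [1, 6, 2, 3]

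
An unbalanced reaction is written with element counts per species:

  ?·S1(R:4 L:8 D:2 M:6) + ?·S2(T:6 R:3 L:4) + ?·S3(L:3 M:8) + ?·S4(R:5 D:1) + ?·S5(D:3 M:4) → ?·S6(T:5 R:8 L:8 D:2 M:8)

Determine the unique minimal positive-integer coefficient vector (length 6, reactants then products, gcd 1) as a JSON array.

T: 2·0+5·6+4·0+5·0+1·0 = 30 | 6·5 = 30
R: 2·4+5·3+4·0+5·5+1·0 = 48 | 6·8 = 48
L: 2·8+5·4+4·3+5·0+1·0 = 48 | 6·8 = 48
D: 2·2+5·0+4·0+5·1+1·3 = 12 | 6·2 = 12
M: 2·6+5·0+4·8+5·0+1·4 = 48 | 6·8 = 48
gcd(2,5,4,5,1,6) = 1

Coefficients: [2, 5, 4, 5, 1, 6]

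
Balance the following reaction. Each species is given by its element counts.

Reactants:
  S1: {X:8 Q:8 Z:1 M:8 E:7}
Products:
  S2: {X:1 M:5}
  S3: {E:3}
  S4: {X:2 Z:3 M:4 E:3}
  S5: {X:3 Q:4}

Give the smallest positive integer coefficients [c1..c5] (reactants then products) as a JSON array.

X: 3·8 = 24 | 4·1+6·0+1·2+6·3 = 24
Q: 3·8 = 24 | 4·0+6·0+1·0+6·4 = 24
Z: 3·1 = 3 | 4·0+6·0+1·3+6·0 = 3
M: 3·8 = 24 | 4·5+6·0+1·4+6·0 = 24
E: 3·7 = 21 | 4·0+6·3+1·3+6·0 = 21
gcd(3,4,6,1,6) = 1

Coefficients: [3, 4, 6, 1, 6]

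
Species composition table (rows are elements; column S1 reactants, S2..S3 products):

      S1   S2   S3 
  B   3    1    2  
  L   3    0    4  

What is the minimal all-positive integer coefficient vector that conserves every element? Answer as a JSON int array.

Coefficients: [4, 6, 3]

B: 4·3 = 12 | 6·1+3·2 = 12
L: 4·3 = 12 | 6·0+3·4 = 12
gcd(4,6,3) = 1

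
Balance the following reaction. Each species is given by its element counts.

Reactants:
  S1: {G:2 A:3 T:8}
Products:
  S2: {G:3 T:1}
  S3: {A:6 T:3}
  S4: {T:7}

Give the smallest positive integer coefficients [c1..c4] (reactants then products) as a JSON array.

G: 6·2 = 12 | 4·3+3·0+5·0 = 12
A: 6·3 = 18 | 4·0+3·6+5·0 = 18
T: 6·8 = 48 | 4·1+3·3+5·7 = 48
gcd(6,4,3,5) = 1

Coefficients: [6, 4, 3, 5]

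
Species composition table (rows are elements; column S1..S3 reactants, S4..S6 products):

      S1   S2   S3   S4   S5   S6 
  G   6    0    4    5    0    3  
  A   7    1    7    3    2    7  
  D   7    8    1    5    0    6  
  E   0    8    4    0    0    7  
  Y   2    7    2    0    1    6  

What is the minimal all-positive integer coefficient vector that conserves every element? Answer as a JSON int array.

Coefficients: [5, 2, 3, 6, 6, 4]

G: 5·6+2·0+3·4 = 42 | 6·5+6·0+4·3 = 42
A: 5·7+2·1+3·7 = 58 | 6·3+6·2+4·7 = 58
D: 5·7+2·8+3·1 = 54 | 6·5+6·0+4·6 = 54
E: 5·0+2·8+3·4 = 28 | 6·0+6·0+4·7 = 28
Y: 5·2+2·7+3·2 = 30 | 6·0+6·1+4·6 = 30
gcd(5,2,3,6,6,4) = 1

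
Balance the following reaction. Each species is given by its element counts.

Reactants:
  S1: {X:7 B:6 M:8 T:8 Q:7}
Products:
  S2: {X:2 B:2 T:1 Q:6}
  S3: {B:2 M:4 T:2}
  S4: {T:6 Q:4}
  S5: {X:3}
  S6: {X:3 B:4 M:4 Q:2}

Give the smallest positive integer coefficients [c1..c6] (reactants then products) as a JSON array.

X: 4·7 = 28 | 2·2+6·0+3·0+6·3+2·3 = 28
B: 4·6 = 24 | 2·2+6·2+3·0+6·0+2·4 = 24
M: 4·8 = 32 | 2·0+6·4+3·0+6·0+2·4 = 32
T: 4·8 = 32 | 2·1+6·2+3·6+6·0+2·0 = 32
Q: 4·7 = 28 | 2·6+6·0+3·4+6·0+2·2 = 28
gcd(4,2,6,3,6,2) = 1

Coefficients: [4, 2, 6, 3, 6, 2]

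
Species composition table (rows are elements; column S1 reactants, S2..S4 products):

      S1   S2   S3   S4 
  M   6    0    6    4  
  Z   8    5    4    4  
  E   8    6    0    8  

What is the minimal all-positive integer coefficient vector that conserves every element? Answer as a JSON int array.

Coefficients: [6, 4, 4, 3]

M: 6·6 = 36 | 4·0+4·6+3·4 = 36
Z: 6·8 = 48 | 4·5+4·4+3·4 = 48
E: 6·8 = 48 | 4·6+4·0+3·8 = 48
gcd(6,4,4,3) = 1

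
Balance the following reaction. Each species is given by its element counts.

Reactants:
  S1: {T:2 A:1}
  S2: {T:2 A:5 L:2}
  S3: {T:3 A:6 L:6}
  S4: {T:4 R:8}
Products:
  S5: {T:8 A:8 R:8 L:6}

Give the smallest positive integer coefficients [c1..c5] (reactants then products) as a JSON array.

Coefficients: [1, 3, 4, 5, 5]

T: 1·2+3·2+4·3+5·4 = 40 | 5·8 = 40
A: 1·1+3·5+4·6+5·0 = 40 | 5·8 = 40
R: 1·0+3·0+4·0+5·8 = 40 | 5·8 = 40
L: 1·0+3·2+4·6+5·0 = 30 | 5·6 = 30
gcd(1,3,4,5,5) = 1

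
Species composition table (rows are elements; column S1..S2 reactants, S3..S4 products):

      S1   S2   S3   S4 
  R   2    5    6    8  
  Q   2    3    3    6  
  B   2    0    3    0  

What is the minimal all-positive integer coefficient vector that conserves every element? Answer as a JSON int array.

R: 3·2+6·5 = 36 | 2·6+3·8 = 36
Q: 3·2+6·3 = 24 | 2·3+3·6 = 24
B: 3·2+6·0 = 6 | 2·3+3·0 = 6
gcd(3,6,2,3) = 1

Coefficients: [3, 6, 2, 3]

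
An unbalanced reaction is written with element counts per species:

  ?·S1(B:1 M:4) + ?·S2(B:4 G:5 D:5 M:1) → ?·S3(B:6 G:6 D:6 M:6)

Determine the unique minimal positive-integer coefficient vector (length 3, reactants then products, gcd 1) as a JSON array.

Coefficients: [6, 6, 5]

B: 6·1+6·4 = 30 | 5·6 = 30
G: 6·0+6·5 = 30 | 5·6 = 30
D: 6·0+6·5 = 30 | 5·6 = 30
M: 6·4+6·1 = 30 | 5·6 = 30
gcd(6,6,5) = 1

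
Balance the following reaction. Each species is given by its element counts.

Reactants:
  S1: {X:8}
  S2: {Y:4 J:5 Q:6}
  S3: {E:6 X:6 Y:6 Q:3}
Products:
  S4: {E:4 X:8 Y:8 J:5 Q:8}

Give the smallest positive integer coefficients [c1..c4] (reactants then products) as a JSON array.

E: 3·0+6·0+4·6 = 24 | 6·4 = 24
X: 3·8+6·0+4·6 = 48 | 6·8 = 48
Y: 3·0+6·4+4·6 = 48 | 6·8 = 48
J: 3·0+6·5+4·0 = 30 | 6·5 = 30
Q: 3·0+6·6+4·3 = 48 | 6·8 = 48
gcd(3,6,4,6) = 1

Coefficients: [3, 6, 4, 6]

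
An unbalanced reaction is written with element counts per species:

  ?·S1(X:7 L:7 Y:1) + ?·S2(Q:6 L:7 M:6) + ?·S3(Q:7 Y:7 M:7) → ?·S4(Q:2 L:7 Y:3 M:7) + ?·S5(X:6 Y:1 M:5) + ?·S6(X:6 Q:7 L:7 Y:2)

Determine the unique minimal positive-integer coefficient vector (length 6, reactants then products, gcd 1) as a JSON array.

X: 6·7+4·0+3·0 = 42 | 5·0+2·6+5·6 = 42
Q: 6·0+4·6+3·7 = 45 | 5·2+2·0+5·7 = 45
L: 6·7+4·7+3·0 = 70 | 5·7+2·0+5·7 = 70
Y: 6·1+4·0+3·7 = 27 | 5·3+2·1+5·2 = 27
M: 6·0+4·6+3·7 = 45 | 5·7+2·5+5·0 = 45
gcd(6,4,3,5,2,5) = 1

Coefficients: [6, 4, 3, 5, 2, 5]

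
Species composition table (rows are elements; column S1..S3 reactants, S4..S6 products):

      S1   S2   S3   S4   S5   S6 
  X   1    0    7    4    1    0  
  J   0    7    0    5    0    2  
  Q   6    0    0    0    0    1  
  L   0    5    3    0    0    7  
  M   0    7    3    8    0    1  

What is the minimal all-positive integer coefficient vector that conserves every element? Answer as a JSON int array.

X: 1·1+6·0+4·7 = 29 | 6·4+5·1+6·0 = 29
J: 1·0+6·7+4·0 = 42 | 6·5+5·0+6·2 = 42
Q: 1·6+6·0+4·0 = 6 | 6·0+5·0+6·1 = 6
L: 1·0+6·5+4·3 = 42 | 6·0+5·0+6·7 = 42
M: 1·0+6·7+4·3 = 54 | 6·8+5·0+6·1 = 54
gcd(1,6,4,6,5,6) = 1

Coefficients: [1, 6, 4, 6, 5, 6]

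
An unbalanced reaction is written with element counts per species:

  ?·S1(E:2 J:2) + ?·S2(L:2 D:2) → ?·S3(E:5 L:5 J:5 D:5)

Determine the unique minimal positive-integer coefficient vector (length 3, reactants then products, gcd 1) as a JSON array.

Coefficients: [5, 5, 2]

E: 5·2+5·0 = 10 | 2·5 = 10
L: 5·0+5·2 = 10 | 2·5 = 10
J: 5·2+5·0 = 10 | 2·5 = 10
D: 5·0+5·2 = 10 | 2·5 = 10
gcd(5,5,2) = 1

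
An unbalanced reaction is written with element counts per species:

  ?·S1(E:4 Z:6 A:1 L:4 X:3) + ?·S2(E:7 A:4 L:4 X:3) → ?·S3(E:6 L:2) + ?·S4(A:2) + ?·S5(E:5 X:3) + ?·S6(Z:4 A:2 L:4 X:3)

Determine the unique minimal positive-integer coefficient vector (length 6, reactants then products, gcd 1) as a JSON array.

Coefficients: [4, 5, 6, 6, 3, 6]

E: 4·4+5·7 = 51 | 6·6+6·0+3·5+6·0 = 51
Z: 4·6+5·0 = 24 | 6·0+6·0+3·0+6·4 = 24
A: 4·1+5·4 = 24 | 6·0+6·2+3·0+6·2 = 24
L: 4·4+5·4 = 36 | 6·2+6·0+3·0+6·4 = 36
X: 4·3+5·3 = 27 | 6·0+6·0+3·3+6·3 = 27
gcd(4,5,6,6,3,6) = 1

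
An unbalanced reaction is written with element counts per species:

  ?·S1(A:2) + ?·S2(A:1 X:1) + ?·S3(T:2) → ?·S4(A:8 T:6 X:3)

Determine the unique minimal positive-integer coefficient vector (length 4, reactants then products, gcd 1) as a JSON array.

Coefficients: [5, 6, 6, 2]

A: 5·2+6·1+6·0 = 16 | 2·8 = 16
T: 5·0+6·0+6·2 = 12 | 2·6 = 12
X: 5·0+6·1+6·0 = 6 | 2·3 = 6
gcd(5,6,6,2) = 1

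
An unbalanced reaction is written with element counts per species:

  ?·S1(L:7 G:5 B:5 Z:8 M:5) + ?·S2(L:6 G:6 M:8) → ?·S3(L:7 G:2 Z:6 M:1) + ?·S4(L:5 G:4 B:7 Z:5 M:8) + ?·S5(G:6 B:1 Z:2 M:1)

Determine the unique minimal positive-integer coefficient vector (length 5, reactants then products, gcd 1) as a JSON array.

Coefficients: [6, 1, 4, 4, 2]

L: 6·7+1·6 = 48 | 4·7+4·5+2·0 = 48
G: 6·5+1·6 = 36 | 4·2+4·4+2·6 = 36
B: 6·5+1·0 = 30 | 4·0+4·7+2·1 = 30
Z: 6·8+1·0 = 48 | 4·6+4·5+2·2 = 48
M: 6·5+1·8 = 38 | 4·1+4·8+2·1 = 38
gcd(6,1,4,4,2) = 1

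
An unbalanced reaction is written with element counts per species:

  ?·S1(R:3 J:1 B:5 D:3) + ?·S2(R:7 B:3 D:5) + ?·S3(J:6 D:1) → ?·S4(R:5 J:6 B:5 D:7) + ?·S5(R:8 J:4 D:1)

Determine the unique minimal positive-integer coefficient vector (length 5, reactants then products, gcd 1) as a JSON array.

Coefficients: [2, 5, 6, 5, 2]

R: 2·3+5·7+6·0 = 41 | 5·5+2·8 = 41
J: 2·1+5·0+6·6 = 38 | 5·6+2·4 = 38
B: 2·5+5·3+6·0 = 25 | 5·5+2·0 = 25
D: 2·3+5·5+6·1 = 37 | 5·7+2·1 = 37
gcd(2,5,6,5,2) = 1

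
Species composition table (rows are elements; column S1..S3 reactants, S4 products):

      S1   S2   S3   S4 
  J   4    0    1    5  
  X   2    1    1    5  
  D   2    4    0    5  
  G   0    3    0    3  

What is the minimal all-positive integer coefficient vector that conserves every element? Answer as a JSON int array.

J: 1·4+2·0+6·1 = 10 | 2·5 = 10
X: 1·2+2·1+6·1 = 10 | 2·5 = 10
D: 1·2+2·4+6·0 = 10 | 2·5 = 10
G: 1·0+2·3+6·0 = 6 | 2·3 = 6
gcd(1,2,6,2) = 1

Coefficients: [1, 2, 6, 2]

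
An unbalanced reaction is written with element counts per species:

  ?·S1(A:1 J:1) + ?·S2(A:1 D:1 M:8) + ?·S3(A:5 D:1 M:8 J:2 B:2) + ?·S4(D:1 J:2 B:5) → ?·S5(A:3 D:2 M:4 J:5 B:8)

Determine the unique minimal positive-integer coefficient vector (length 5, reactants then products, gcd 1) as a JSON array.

Coefficients: [6, 1, 1, 6, 4]

A: 6·1+1·1+1·5+6·0 = 12 | 4·3 = 12
D: 6·0+1·1+1·1+6·1 = 8 | 4·2 = 8
M: 6·0+1·8+1·8+6·0 = 16 | 4·4 = 16
J: 6·1+1·0+1·2+6·2 = 20 | 4·5 = 20
B: 6·0+1·0+1·2+6·5 = 32 | 4·8 = 32
gcd(6,1,1,6,4) = 1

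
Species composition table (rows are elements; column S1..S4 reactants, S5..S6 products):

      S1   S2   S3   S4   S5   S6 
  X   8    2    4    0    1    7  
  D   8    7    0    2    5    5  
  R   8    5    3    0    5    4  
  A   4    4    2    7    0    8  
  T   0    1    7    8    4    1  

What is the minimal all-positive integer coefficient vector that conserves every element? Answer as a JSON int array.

X: 4·8+2·2+1·4+2·0 = 40 | 5·1+5·7 = 40
D: 4·8+2·7+1·0+2·2 = 50 | 5·5+5·5 = 50
R: 4·8+2·5+1·3+2·0 = 45 | 5·5+5·4 = 45
A: 4·4+2·4+1·2+2·7 = 40 | 5·0+5·8 = 40
T: 4·0+2·1+1·7+2·8 = 25 | 5·4+5·1 = 25
gcd(4,2,1,2,5,5) = 1

Coefficients: [4, 2, 1, 2, 5, 5]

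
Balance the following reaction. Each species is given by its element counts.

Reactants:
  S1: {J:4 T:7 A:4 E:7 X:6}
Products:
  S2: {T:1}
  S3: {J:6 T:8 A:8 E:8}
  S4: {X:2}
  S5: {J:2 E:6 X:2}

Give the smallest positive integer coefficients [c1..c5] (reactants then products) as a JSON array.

Coefficients: [2, 6, 1, 5, 1]

J: 2·4 = 8 | 6·0+1·6+5·0+1·2 = 8
T: 2·7 = 14 | 6·1+1·8+5·0+1·0 = 14
A: 2·4 = 8 | 6·0+1·8+5·0+1·0 = 8
E: 2·7 = 14 | 6·0+1·8+5·0+1·6 = 14
X: 2·6 = 12 | 6·0+1·0+5·2+1·2 = 12
gcd(2,6,1,5,1) = 1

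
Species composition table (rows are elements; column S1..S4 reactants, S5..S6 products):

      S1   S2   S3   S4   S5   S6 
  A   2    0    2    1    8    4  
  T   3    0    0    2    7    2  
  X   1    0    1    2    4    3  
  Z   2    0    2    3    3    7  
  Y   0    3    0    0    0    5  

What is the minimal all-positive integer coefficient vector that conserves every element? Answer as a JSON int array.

A: 3·2+5·0+6·2+2·1 = 20 | 1·8+3·4 = 20
T: 3·3+5·0+6·0+2·2 = 13 | 1·7+3·2 = 13
X: 3·1+5·0+6·1+2·2 = 13 | 1·4+3·3 = 13
Z: 3·2+5·0+6·2+2·3 = 24 | 1·3+3·7 = 24
Y: 3·0+5·3+6·0+2·0 = 15 | 1·0+3·5 = 15
gcd(3,5,6,2,1,3) = 1

Coefficients: [3, 5, 6, 2, 1, 3]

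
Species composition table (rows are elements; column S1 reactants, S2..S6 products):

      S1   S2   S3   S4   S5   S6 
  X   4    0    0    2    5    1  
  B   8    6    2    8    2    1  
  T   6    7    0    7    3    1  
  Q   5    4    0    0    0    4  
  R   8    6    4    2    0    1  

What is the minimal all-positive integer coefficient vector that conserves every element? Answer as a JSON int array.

X: 4·4 = 16 | 1·0+5·0+1·2+2·5+4·1 = 16
B: 4·8 = 32 | 1·6+5·2+1·8+2·2+4·1 = 32
T: 4·6 = 24 | 1·7+5·0+1·7+2·3+4·1 = 24
Q: 4·5 = 20 | 1·4+5·0+1·0+2·0+4·4 = 20
R: 4·8 = 32 | 1·6+5·4+1·2+2·0+4·1 = 32
gcd(4,1,5,1,2,4) = 1

Coefficients: [4, 1, 5, 1, 2, 4]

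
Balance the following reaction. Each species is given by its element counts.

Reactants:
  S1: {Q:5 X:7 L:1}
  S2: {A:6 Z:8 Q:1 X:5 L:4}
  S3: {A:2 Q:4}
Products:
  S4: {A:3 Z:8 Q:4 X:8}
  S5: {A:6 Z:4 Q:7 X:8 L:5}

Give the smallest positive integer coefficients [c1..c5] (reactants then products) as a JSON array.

A: 4·0+4·6+3·2 = 30 | 2·3+4·6 = 30
Z: 4·0+4·8+3·0 = 32 | 2·8+4·4 = 32
Q: 4·5+4·1+3·4 = 36 | 2·4+4·7 = 36
X: 4·7+4·5+3·0 = 48 | 2·8+4·8 = 48
L: 4·1+4·4+3·0 = 20 | 2·0+4·5 = 20
gcd(4,4,3,2,4) = 1

Coefficients: [4, 4, 3, 2, 4]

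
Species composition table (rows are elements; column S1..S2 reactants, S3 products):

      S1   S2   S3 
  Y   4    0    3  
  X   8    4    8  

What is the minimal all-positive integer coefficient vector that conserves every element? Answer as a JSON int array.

Coefficients: [3, 2, 4]

Y: 3·4+2·0 = 12 | 4·3 = 12
X: 3·8+2·4 = 32 | 4·8 = 32
gcd(3,2,4) = 1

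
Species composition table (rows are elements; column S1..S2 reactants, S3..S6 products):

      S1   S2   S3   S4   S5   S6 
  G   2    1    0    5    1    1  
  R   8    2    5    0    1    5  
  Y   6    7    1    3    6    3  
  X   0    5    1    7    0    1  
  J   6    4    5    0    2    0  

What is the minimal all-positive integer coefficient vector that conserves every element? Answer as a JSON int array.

Coefficients: [5, 3, 6, 1, 6, 2]

G: 5·2+3·1 = 13 | 6·0+1·5+6·1+2·1 = 13
R: 5·8+3·2 = 46 | 6·5+1·0+6·1+2·5 = 46
Y: 5·6+3·7 = 51 | 6·1+1·3+6·6+2·3 = 51
X: 5·0+3·5 = 15 | 6·1+1·7+6·0+2·1 = 15
J: 5·6+3·4 = 42 | 6·5+1·0+6·2+2·0 = 42
gcd(5,3,6,1,6,2) = 1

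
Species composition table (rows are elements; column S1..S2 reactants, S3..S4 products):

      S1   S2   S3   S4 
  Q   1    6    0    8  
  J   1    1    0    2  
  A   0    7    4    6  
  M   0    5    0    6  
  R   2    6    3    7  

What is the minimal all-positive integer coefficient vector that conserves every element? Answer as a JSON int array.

Q: 4·1+6·6 = 40 | 3·0+5·8 = 40
J: 4·1+6·1 = 10 | 3·0+5·2 = 10
A: 4·0+6·7 = 42 | 3·4+5·6 = 42
M: 4·0+6·5 = 30 | 3·0+5·6 = 30
R: 4·2+6·6 = 44 | 3·3+5·7 = 44
gcd(4,6,3,5) = 1

Coefficients: [4, 6, 3, 5]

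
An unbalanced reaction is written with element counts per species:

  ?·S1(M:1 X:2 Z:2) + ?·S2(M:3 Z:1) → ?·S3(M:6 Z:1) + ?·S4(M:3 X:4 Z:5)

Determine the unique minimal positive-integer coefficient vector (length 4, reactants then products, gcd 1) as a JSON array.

M: 6·1+5·3 = 21 | 2·6+3·3 = 21
X: 6·2+5·0 = 12 | 2·0+3·4 = 12
Z: 6·2+5·1 = 17 | 2·1+3·5 = 17
gcd(6,5,2,3) = 1

Coefficients: [6, 5, 2, 3]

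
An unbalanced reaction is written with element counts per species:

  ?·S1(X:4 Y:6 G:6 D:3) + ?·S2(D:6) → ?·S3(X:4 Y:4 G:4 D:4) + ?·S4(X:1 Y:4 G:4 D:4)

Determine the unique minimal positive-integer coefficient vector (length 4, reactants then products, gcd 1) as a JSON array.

X: 6·4+3·0 = 24 | 5·4+4·1 = 24
Y: 6·6+3·0 = 36 | 5·4+4·4 = 36
G: 6·6+3·0 = 36 | 5·4+4·4 = 36
D: 6·3+3·6 = 36 | 5·4+4·4 = 36
gcd(6,3,5,4) = 1

Coefficients: [6, 3, 5, 4]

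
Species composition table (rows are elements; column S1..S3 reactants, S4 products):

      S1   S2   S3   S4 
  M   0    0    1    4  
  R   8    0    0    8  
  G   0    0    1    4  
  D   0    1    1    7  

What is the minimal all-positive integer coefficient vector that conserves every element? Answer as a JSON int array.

Coefficients: [1, 3, 4, 1]

M: 1·0+3·0+4·1 = 4 | 1·4 = 4
R: 1·8+3·0+4·0 = 8 | 1·8 = 8
G: 1·0+3·0+4·1 = 4 | 1·4 = 4
D: 1·0+3·1+4·1 = 7 | 1·7 = 7
gcd(1,3,4,1) = 1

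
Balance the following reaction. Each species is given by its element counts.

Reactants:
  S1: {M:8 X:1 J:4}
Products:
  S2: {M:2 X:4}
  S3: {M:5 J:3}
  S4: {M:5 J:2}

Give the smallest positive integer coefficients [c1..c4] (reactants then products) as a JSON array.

M: 4·8 = 32 | 1·2+4·5+2·5 = 32
X: 4·1 = 4 | 1·4+4·0+2·0 = 4
J: 4·4 = 16 | 1·0+4·3+2·2 = 16
gcd(4,1,4,2) = 1

Coefficients: [4, 1, 4, 2]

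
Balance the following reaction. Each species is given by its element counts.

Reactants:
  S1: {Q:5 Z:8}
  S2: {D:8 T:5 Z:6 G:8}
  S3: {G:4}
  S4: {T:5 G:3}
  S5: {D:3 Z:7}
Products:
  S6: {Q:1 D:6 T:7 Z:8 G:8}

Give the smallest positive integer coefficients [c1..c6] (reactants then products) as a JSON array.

Q: 1·5+3·0+1·0+4·0+2·0 = 5 | 5·1 = 5
D: 1·0+3·8+1·0+4·0+2·3 = 30 | 5·6 = 30
T: 1·0+3·5+1·0+4·5+2·0 = 35 | 5·7 = 35
Z: 1·8+3·6+1·0+4·0+2·7 = 40 | 5·8 = 40
G: 1·0+3·8+1·4+4·3+2·0 = 40 | 5·8 = 40
gcd(1,3,1,4,2,5) = 1

Coefficients: [1, 3, 1, 4, 2, 5]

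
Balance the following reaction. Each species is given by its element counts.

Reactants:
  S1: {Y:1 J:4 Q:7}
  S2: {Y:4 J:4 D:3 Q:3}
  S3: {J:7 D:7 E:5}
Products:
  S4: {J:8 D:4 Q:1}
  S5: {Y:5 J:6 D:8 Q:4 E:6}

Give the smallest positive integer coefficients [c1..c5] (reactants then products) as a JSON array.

Coefficients: [1, 6, 6, 5, 5]

Y: 1·1+6·4+6·0 = 25 | 5·0+5·5 = 25
J: 1·4+6·4+6·7 = 70 | 5·8+5·6 = 70
D: 1·0+6·3+6·7 = 60 | 5·4+5·8 = 60
Q: 1·7+6·3+6·0 = 25 | 5·1+5·4 = 25
E: 1·0+6·0+6·5 = 30 | 5·0+5·6 = 30
gcd(1,6,6,5,5) = 1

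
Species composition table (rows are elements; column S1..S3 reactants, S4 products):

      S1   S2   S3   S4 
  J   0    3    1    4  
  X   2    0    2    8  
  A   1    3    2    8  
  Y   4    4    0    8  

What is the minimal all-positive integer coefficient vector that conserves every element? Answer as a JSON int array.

Coefficients: [3, 1, 5, 2]

J: 3·0+1·3+5·1 = 8 | 2·4 = 8
X: 3·2+1·0+5·2 = 16 | 2·8 = 16
A: 3·1+1·3+5·2 = 16 | 2·8 = 16
Y: 3·4+1·4+5·0 = 16 | 2·8 = 16
gcd(3,1,5,2) = 1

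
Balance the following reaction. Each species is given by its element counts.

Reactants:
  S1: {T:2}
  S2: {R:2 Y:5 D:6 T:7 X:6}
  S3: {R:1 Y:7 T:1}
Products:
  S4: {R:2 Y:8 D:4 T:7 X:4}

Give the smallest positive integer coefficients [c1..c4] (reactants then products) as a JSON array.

Coefficients: [5, 4, 4, 6]

R: 5·0+4·2+4·1 = 12 | 6·2 = 12
Y: 5·0+4·5+4·7 = 48 | 6·8 = 48
D: 5·0+4·6+4·0 = 24 | 6·4 = 24
T: 5·2+4·7+4·1 = 42 | 6·7 = 42
X: 5·0+4·6+4·0 = 24 | 6·4 = 24
gcd(5,4,4,6) = 1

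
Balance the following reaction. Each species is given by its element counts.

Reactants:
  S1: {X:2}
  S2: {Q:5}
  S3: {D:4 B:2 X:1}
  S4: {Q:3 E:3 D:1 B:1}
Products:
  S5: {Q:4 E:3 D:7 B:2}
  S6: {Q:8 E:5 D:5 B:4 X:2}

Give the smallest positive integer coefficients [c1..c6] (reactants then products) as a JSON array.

Q: 1·0+2·5+4·0+6·3 = 28 | 1·4+3·8 = 28
E: 1·0+2·0+4·0+6·3 = 18 | 1·3+3·5 = 18
D: 1·0+2·0+4·4+6·1 = 22 | 1·7+3·5 = 22
B: 1·0+2·0+4·2+6·1 = 14 | 1·2+3·4 = 14
X: 1·2+2·0+4·1+6·0 = 6 | 1·0+3·2 = 6
gcd(1,2,4,6,1,3) = 1

Coefficients: [1, 2, 4, 6, 1, 3]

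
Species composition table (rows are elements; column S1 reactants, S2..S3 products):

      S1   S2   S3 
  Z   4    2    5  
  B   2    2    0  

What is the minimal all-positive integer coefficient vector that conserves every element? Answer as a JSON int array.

Coefficients: [5, 5, 2]

Z: 5·4 = 20 | 5·2+2·5 = 20
B: 5·2 = 10 | 5·2+2·0 = 10
gcd(5,5,2) = 1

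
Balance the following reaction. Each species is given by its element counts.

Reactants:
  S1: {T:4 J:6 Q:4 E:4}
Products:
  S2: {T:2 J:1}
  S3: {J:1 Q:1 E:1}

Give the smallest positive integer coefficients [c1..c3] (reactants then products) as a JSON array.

Coefficients: [1, 2, 4]

T: 1·4 = 4 | 2·2+4·0 = 4
J: 1·6 = 6 | 2·1+4·1 = 6
Q: 1·4 = 4 | 2·0+4·1 = 4
E: 1·4 = 4 | 2·0+4·1 = 4
gcd(1,2,4) = 1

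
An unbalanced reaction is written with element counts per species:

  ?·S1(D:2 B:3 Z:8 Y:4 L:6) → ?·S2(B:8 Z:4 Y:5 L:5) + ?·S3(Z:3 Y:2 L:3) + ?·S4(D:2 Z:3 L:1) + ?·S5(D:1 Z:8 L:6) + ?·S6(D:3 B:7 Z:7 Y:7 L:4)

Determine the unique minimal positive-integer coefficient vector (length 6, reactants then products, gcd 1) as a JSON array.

Coefficients: [5, 1, 4, 3, 1, 1]

D: 5·2 = 10 | 1·0+4·0+3·2+1·1+1·3 = 10
B: 5·3 = 15 | 1·8+4·0+3·0+1·0+1·7 = 15
Z: 5·8 = 40 | 1·4+4·3+3·3+1·8+1·7 = 40
Y: 5·4 = 20 | 1·5+4·2+3·0+1·0+1·7 = 20
L: 5·6 = 30 | 1·5+4·3+3·1+1·6+1·4 = 30
gcd(5,1,4,3,1,1) = 1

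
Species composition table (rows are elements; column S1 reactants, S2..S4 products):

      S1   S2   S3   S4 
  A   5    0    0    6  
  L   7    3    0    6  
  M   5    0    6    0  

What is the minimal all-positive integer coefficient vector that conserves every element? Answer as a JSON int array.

Coefficients: [6, 4, 5, 5]

A: 6·5 = 30 | 4·0+5·0+5·6 = 30
L: 6·7 = 42 | 4·3+5·0+5·6 = 42
M: 6·5 = 30 | 4·0+5·6+5·0 = 30
gcd(6,4,5,5) = 1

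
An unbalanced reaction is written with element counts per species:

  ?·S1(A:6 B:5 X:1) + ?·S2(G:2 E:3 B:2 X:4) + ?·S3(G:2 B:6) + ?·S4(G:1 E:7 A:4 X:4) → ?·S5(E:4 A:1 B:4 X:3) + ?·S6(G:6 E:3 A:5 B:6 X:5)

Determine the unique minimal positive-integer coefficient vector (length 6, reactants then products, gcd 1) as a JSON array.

G: 2·0+5·2+3·2+2·1 = 18 | 5·0+3·6 = 18
E: 2·0+5·3+3·0+2·7 = 29 | 5·4+3·3 = 29
A: 2·6+5·0+3·0+2·4 = 20 | 5·1+3·5 = 20
B: 2·5+5·2+3·6+2·0 = 38 | 5·4+3·6 = 38
X: 2·1+5·4+3·0+2·4 = 30 | 5·3+3·5 = 30
gcd(2,5,3,2,5,3) = 1

Coefficients: [2, 5, 3, 2, 5, 3]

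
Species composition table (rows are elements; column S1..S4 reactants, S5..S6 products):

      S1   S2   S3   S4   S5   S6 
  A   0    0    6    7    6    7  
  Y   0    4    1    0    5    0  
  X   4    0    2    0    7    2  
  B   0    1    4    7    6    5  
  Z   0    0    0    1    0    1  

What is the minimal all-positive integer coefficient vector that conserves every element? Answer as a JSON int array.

A: 3·0+2·0+2·6+1·7 = 19 | 2·6+1·7 = 19
Y: 3·0+2·4+2·1+1·0 = 10 | 2·5+1·0 = 10
X: 3·4+2·0+2·2+1·0 = 16 | 2·7+1·2 = 16
B: 3·0+2·1+2·4+1·7 = 17 | 2·6+1·5 = 17
Z: 3·0+2·0+2·0+1·1 = 1 | 2·0+1·1 = 1
gcd(3,2,2,1,2,1) = 1

Coefficients: [3, 2, 2, 1, 2, 1]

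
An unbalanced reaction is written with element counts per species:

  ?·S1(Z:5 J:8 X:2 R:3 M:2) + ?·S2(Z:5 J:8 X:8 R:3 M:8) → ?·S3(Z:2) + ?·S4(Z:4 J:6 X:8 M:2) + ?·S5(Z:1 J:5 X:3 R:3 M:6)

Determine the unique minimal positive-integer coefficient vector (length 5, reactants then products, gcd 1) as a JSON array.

Coefficients: [1, 5, 6, 3, 6]

Z: 1·5+5·5 = 30 | 6·2+3·4+6·1 = 30
J: 1·8+5·8 = 48 | 6·0+3·6+6·5 = 48
X: 1·2+5·8 = 42 | 6·0+3·8+6·3 = 42
R: 1·3+5·3 = 18 | 6·0+3·0+6·3 = 18
M: 1·2+5·8 = 42 | 6·0+3·2+6·6 = 42
gcd(1,5,6,3,6) = 1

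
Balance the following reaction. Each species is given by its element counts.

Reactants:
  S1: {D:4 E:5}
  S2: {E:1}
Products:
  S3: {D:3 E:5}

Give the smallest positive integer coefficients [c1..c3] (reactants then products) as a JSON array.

D: 3·4+5·0 = 12 | 4·3 = 12
E: 3·5+5·1 = 20 | 4·5 = 20
gcd(3,5,4) = 1

Coefficients: [3, 5, 4]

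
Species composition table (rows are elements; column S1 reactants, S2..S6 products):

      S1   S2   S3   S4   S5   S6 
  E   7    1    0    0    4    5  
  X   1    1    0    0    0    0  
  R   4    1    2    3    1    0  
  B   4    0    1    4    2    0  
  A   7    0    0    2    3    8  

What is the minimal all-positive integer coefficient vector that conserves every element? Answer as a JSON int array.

E: 5·7 = 35 | 5·1+2·0+2·0+5·4+2·5 = 35
X: 5·1 = 5 | 5·1+2·0+2·0+5·0+2·0 = 5
R: 5·4 = 20 | 5·1+2·2+2·3+5·1+2·0 = 20
B: 5·4 = 20 | 5·0+2·1+2·4+5·2+2·0 = 20
A: 5·7 = 35 | 5·0+2·0+2·2+5·3+2·8 = 35
gcd(5,5,2,2,5,2) = 1

Coefficients: [5, 5, 2, 2, 5, 2]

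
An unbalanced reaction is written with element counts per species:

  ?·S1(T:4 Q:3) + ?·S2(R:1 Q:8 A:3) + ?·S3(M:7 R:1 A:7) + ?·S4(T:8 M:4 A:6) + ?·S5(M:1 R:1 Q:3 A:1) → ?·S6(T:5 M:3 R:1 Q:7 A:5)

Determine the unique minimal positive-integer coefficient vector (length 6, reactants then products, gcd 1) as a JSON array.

Coefficients: [3, 2, 1, 1, 1, 4]

T: 3·4+2·0+1·0+1·8+1·0 = 20 | 4·5 = 20
M: 3·0+2·0+1·7+1·4+1·1 = 12 | 4·3 = 12
R: 3·0+2·1+1·1+1·0+1·1 = 4 | 4·1 = 4
Q: 3·3+2·8+1·0+1·0+1·3 = 28 | 4·7 = 28
A: 3·0+2·3+1·7+1·6+1·1 = 20 | 4·5 = 20
gcd(3,2,1,1,1,4) = 1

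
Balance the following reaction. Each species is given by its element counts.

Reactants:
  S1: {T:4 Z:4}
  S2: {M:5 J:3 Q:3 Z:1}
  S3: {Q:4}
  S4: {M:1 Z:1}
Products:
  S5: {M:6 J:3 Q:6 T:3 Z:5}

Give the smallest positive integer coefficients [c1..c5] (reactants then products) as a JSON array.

Coefficients: [3, 4, 3, 4, 4]

M: 3·0+4·5+3·0+4·1 = 24 | 4·6 = 24
J: 3·0+4·3+3·0+4·0 = 12 | 4·3 = 12
Q: 3·0+4·3+3·4+4·0 = 24 | 4·6 = 24
T: 3·4+4·0+3·0+4·0 = 12 | 4·3 = 12
Z: 3·4+4·1+3·0+4·1 = 20 | 4·5 = 20
gcd(3,4,3,4,4) = 1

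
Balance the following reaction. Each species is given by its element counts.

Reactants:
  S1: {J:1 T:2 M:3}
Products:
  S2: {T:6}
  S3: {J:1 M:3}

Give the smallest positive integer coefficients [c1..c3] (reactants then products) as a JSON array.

J: 3·1 = 3 | 1·0+3·1 = 3
T: 3·2 = 6 | 1·6+3·0 = 6
M: 3·3 = 9 | 1·0+3·3 = 9
gcd(3,1,3) = 1

Coefficients: [3, 1, 3]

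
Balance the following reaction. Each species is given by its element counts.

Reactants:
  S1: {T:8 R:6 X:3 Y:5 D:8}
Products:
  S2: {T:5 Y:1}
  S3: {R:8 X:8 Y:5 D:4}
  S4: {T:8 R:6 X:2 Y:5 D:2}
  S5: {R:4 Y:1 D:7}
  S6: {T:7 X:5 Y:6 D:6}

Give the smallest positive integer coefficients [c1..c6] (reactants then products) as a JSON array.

Coefficients: [5, 5, 1, 1, 4, 1]

T: 5·8 = 40 | 5·5+1·0+1·8+4·0+1·7 = 40
R: 5·6 = 30 | 5·0+1·8+1·6+4·4+1·0 = 30
X: 5·3 = 15 | 5·0+1·8+1·2+4·0+1·5 = 15
Y: 5·5 = 25 | 5·1+1·5+1·5+4·1+1·6 = 25
D: 5·8 = 40 | 5·0+1·4+1·2+4·7+1·6 = 40
gcd(5,5,1,1,4,1) = 1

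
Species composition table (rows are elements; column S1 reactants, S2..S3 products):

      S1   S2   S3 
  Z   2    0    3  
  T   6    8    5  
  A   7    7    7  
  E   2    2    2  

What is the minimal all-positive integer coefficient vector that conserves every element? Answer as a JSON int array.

Coefficients: [3, 1, 2]

Z: 3·2 = 6 | 1·0+2·3 = 6
T: 3·6 = 18 | 1·8+2·5 = 18
A: 3·7 = 21 | 1·7+2·7 = 21
E: 3·2 = 6 | 1·2+2·2 = 6
gcd(3,1,2) = 1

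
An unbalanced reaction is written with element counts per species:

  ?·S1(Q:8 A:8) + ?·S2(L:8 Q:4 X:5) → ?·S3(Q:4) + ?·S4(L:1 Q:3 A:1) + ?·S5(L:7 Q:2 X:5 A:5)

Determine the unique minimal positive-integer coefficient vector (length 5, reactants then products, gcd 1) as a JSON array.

L: 3·0+4·8 = 32 | 5·0+4·1+4·7 = 32
Q: 3·8+4·4 = 40 | 5·4+4·3+4·2 = 40
X: 3·0+4·5 = 20 | 5·0+4·0+4·5 = 20
A: 3·8+4·0 = 24 | 5·0+4·1+4·5 = 24
gcd(3,4,5,4,4) = 1

Coefficients: [3, 4, 5, 4, 4]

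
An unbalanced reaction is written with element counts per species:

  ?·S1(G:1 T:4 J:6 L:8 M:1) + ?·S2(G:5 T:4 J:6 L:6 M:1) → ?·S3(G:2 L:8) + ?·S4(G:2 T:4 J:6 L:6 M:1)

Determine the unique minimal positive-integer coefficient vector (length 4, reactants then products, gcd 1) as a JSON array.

Coefficients: [4, 2, 1, 6]

G: 4·1+2·5 = 14 | 1·2+6·2 = 14
T: 4·4+2·4 = 24 | 1·0+6·4 = 24
J: 4·6+2·6 = 36 | 1·0+6·6 = 36
L: 4·8+2·6 = 44 | 1·8+6·6 = 44
M: 4·1+2·1 = 6 | 1·0+6·1 = 6
gcd(4,2,1,6) = 1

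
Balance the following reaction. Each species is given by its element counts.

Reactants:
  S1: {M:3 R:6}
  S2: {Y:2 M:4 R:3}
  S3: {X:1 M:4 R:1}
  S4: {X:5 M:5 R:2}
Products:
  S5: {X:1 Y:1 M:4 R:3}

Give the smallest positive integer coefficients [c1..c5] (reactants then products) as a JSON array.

X: 1·0+3·0+1·1+1·5 = 6 | 6·1 = 6
Y: 1·0+3·2+1·0+1·0 = 6 | 6·1 = 6
M: 1·3+3·4+1·4+1·5 = 24 | 6·4 = 24
R: 1·6+3·3+1·1+1·2 = 18 | 6·3 = 18
gcd(1,3,1,1,6) = 1

Coefficients: [1, 3, 1, 1, 6]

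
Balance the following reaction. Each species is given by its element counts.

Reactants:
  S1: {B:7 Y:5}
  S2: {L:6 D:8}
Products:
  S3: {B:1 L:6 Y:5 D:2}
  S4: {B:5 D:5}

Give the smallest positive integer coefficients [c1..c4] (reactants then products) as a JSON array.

Coefficients: [5, 5, 5, 6]

B: 5·7+5·0 = 35 | 5·1+6·5 = 35
L: 5·0+5·6 = 30 | 5·6+6·0 = 30
Y: 5·5+5·0 = 25 | 5·5+6·0 = 25
D: 5·0+5·8 = 40 | 5·2+6·5 = 40
gcd(5,5,5,6) = 1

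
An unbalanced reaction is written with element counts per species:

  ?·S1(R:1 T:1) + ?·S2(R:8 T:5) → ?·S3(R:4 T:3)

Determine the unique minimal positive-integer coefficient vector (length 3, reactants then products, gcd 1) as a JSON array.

Coefficients: [4, 1, 3]

R: 4·1+1·8 = 12 | 3·4 = 12
T: 4·1+1·5 = 9 | 3·3 = 9
gcd(4,1,3) = 1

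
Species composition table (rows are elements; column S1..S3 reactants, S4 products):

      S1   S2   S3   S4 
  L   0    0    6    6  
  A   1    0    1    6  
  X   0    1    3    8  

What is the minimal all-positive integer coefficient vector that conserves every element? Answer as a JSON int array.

L: 5·0+5·0+1·6 = 6 | 1·6 = 6
A: 5·1+5·0+1·1 = 6 | 1·6 = 6
X: 5·0+5·1+1·3 = 8 | 1·8 = 8
gcd(5,5,1,1) = 1

Coefficients: [5, 5, 1, 1]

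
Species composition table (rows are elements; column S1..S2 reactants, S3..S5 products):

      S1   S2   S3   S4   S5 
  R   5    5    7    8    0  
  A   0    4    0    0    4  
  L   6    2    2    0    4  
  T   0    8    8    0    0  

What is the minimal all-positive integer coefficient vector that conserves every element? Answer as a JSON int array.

Coefficients: [4, 6, 6, 1, 6]

R: 4·5+6·5 = 50 | 6·7+1·8+6·0 = 50
A: 4·0+6·4 = 24 | 6·0+1·0+6·4 = 24
L: 4·6+6·2 = 36 | 6·2+1·0+6·4 = 36
T: 4·0+6·8 = 48 | 6·8+1·0+6·0 = 48
gcd(4,6,6,1,6) = 1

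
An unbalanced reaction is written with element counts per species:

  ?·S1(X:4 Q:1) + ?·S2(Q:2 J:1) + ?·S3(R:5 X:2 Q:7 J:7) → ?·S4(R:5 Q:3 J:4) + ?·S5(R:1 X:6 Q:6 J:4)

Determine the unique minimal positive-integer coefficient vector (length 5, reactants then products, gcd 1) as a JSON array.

R: 5·0+1·0+5·5 = 25 | 4·5+5·1 = 25
X: 5·4+1·0+5·2 = 30 | 4·0+5·6 = 30
Q: 5·1+1·2+5·7 = 42 | 4·3+5·6 = 42
J: 5·0+1·1+5·7 = 36 | 4·4+5·4 = 36
gcd(5,1,5,4,5) = 1

Coefficients: [5, 1, 5, 4, 5]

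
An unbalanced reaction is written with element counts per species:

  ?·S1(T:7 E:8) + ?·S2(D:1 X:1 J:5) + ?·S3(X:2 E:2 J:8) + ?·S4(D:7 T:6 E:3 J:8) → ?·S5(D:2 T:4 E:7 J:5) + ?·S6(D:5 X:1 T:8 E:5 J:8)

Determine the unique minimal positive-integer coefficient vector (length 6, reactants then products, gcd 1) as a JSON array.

Coefficients: [4, 3, 1, 4, 3, 5]

D: 4·0+3·1+1·0+4·7 = 31 | 3·2+5·5 = 31
X: 4·0+3·1+1·2+4·0 = 5 | 3·0+5·1 = 5
T: 4·7+3·0+1·0+4·6 = 52 | 3·4+5·8 = 52
E: 4·8+3·0+1·2+4·3 = 46 | 3·7+5·5 = 46
J: 4·0+3·5+1·8+4·8 = 55 | 3·5+5·8 = 55
gcd(4,3,1,4,3,5) = 1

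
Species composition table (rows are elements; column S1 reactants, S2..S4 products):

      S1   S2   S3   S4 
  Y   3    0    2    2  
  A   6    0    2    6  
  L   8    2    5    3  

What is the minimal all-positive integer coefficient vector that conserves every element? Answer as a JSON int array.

Y: 4·3 = 12 | 4·0+3·2+3·2 = 12
A: 4·6 = 24 | 4·0+3·2+3·6 = 24
L: 4·8 = 32 | 4·2+3·5+3·3 = 32
gcd(4,4,3,3) = 1

Coefficients: [4, 4, 3, 3]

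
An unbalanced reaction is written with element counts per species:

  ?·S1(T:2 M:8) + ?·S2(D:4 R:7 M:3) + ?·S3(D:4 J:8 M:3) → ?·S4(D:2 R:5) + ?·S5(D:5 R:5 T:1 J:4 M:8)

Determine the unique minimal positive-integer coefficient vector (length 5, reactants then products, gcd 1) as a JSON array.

D: 3·0+5·4+3·4 = 32 | 1·2+6·5 = 32
R: 3·0+5·7+3·0 = 35 | 1·5+6·5 = 35
T: 3·2+5·0+3·0 = 6 | 1·0+6·1 = 6
J: 3·0+5·0+3·8 = 24 | 1·0+6·4 = 24
M: 3·8+5·3+3·3 = 48 | 1·0+6·8 = 48
gcd(3,5,3,1,6) = 1

Coefficients: [3, 5, 3, 1, 6]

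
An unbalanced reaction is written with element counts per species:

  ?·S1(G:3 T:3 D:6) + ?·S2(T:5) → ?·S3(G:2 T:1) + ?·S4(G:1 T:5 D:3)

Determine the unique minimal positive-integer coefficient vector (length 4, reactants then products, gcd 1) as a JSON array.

Coefficients: [2, 3, 1, 4]

G: 2·3+3·0 = 6 | 1·2+4·1 = 6
T: 2·3+3·5 = 21 | 1·1+4·5 = 21
D: 2·6+3·0 = 12 | 1·0+4·3 = 12
gcd(2,3,1,4) = 1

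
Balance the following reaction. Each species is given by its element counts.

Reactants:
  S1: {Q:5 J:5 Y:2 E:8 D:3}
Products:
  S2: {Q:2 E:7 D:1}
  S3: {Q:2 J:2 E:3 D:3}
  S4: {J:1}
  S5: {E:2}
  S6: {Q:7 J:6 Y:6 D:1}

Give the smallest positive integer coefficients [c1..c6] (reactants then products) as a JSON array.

Q: 3·5 = 15 | 2·2+2·2+5·0+2·0+1·7 = 15
J: 3·5 = 15 | 2·0+2·2+5·1+2·0+1·6 = 15
Y: 3·2 = 6 | 2·0+2·0+5·0+2·0+1·6 = 6
E: 3·8 = 24 | 2·7+2·3+5·0+2·2+1·0 = 24
D: 3·3 = 9 | 2·1+2·3+5·0+2·0+1·1 = 9
gcd(3,2,2,5,2,1) = 1

Coefficients: [3, 2, 2, 5, 2, 1]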